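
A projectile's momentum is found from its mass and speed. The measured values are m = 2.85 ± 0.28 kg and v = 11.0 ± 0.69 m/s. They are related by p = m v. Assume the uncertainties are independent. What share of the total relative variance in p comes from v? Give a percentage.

(δp/p)² = (1·δm/m)² + (1·δv/v)²
  m term: (1×0.0982)² = 0.00965
  v term: (1×0.0627)² = 0.00393
Total = 0.0136. Share from v = 0.00393/0.0136 = 0.290.

29.0%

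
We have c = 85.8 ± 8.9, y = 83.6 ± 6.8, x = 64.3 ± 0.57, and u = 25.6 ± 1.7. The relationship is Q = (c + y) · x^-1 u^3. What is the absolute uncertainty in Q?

9290

Let w = c + y = 169. δw = √(δc² + δy²) = √(79.2 + 46.2) = 11.2, so δw/w = 0.0661.
Q is then a monomial in w, x, u:
δQ/Q = √((δw/w)² + (-1·δx/x)² + (3·δu/u)²) = √(0.00437 + 7.86e-05 + 0.0397) = 0.210
Q = 44200, so δQ = 0.210 × 44200 = 9290.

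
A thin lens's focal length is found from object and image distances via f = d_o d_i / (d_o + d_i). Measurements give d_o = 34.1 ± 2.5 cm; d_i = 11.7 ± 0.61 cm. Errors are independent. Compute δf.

∂f/∂d_o = (d_i/(d_o+d_i))² = 0.0653;  ∂f/∂d_i = (d_o/(d_o+d_i))² = 0.554
δf = √((∂f/∂d_o · δd_o)² + (∂f/∂d_i · δd_i)²) = √(0.0266 + 0.114) = 0.375 cm

0.375 cm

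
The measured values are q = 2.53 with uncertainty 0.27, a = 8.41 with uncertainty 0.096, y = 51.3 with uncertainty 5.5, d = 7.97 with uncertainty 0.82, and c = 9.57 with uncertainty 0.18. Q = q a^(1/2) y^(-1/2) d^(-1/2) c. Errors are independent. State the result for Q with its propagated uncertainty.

3.47 ± 0.457

For a monomial Q ∝ q, a^(1/2), y^(-1/2), d^(-1/2), c, fractional errors add in quadrature:
  (1·δq/q)² = (1×0.107)² = 0.0114;  (½·δa/a)² = (0.5×0.0114)² = 3.26e-05;  (−½·δy/y)² = (-0.5×0.107)² = 0.00287;  (−½·δd/d)² = (-0.5×0.103)² = 0.00265;  (1·δc/c)² = (1×0.0188)² = 0.000354
δQ/Q = √(0.0173) = 0.132
Q = 3.47, so δQ = 0.132 × 3.47 = 0.457.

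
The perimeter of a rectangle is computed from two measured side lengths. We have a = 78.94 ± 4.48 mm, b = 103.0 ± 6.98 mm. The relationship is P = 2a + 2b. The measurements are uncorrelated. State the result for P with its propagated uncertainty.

363.9 ± 16.6 mm

Each term contributes (cᵢ δxᵢ)² to (δP)²:
  (2·δa)² = 80.3;  (2·δb)² = 195
δP = √(275) = 16.6 mm
P = 363.9 mm.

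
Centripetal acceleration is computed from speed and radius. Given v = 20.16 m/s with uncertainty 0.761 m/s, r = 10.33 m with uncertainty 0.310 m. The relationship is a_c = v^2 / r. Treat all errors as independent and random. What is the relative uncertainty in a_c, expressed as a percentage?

Since a_c is a product/quotient, work with relative uncertainties:
  (2·δv/v)² = (2×0.0377)² = 0.00570;  (-1·δr/r)² = (-1×0.0300)² = 0.000901
δa_c/a_c = √(0.00660) = 0.0812

8.12%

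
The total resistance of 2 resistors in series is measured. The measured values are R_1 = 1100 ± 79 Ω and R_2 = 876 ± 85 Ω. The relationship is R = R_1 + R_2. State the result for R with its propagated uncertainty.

1980 ± 116 Ω

Absolute uncertainties add in quadrature for a linear combination:
  (δR_1)² = 6240;  (δR_2)² = 7220
δR = √(13500) = 116 Ω
R = 1980 Ω.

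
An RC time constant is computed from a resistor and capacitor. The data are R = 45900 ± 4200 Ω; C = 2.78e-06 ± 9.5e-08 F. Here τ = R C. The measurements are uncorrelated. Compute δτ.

Relative error in a monomial: (δτ/τ)² = Σ (nᵢ · δxᵢ/xᵢ)².
  (1·δR/R)² = (1×0.0915)² = 0.00837;  (1·δC/C)² = (1×0.0342)² = 0.00117
δτ/τ = √(0.00954) = 0.0977
τ = 0.128 s, so δτ = 0.0977 × 0.128 = 0.0125 s.

0.0125 s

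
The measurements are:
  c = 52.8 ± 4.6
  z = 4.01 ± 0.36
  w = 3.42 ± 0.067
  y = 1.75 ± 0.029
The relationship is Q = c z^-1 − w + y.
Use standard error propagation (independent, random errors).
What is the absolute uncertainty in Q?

1.65

Let p = c·z^-1 = 13.2. δp/p = √((1·δc/c)² + (-1·δz/z)²) = √(0.00759 + 0.00806) = 0.125, so δp = 1.65.
Q = p − w + y: δQ = √(δp² + δw² + δy²) = √(2.71 + 0.00449 + 0.000841) = 1.65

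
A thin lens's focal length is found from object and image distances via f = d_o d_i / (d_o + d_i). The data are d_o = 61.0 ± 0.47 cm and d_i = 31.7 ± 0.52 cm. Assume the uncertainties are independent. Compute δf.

0.232 cm

∂f/∂d_o = (d_i/(d_o+d_i))² = 0.117;  ∂f/∂d_i = (d_o/(d_o+d_i))² = 0.433
δf = √((∂f/∂d_o · δd_o)² + (∂f/∂d_i · δd_i)²) = √(0.00302 + 0.0507) = 0.232 cm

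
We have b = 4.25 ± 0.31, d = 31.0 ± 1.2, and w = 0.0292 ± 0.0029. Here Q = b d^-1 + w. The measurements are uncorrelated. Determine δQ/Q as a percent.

Let p = b·d^-1 = 0.137. δp/p = √((1·δb/b)² + (-1·δd/d)²) = √(0.00532 + 0.00150) = 0.0826, so δp = 0.0113.
Q = p + w: δQ = √(δp² + δw²) = √(0.000128 + 8.41e-06) = 0.0117
Q = 0.166, so δQ/Q = 0.0117/0.166 = 0.0703.

7.03%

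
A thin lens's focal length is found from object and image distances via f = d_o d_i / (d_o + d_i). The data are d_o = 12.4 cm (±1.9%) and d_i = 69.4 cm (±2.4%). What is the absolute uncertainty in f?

∂f/∂d_o = (d_i/(d_o+d_i))² = 0.720;  ∂f/∂d_i = (d_o/(d_o+d_i))² = 0.0230
δf = √((∂f/∂d_o · δd_o)² + (∂f/∂d_i · δd_i)²) = √(0.0288 + 0.00146) = 0.174 cm

0.174 cm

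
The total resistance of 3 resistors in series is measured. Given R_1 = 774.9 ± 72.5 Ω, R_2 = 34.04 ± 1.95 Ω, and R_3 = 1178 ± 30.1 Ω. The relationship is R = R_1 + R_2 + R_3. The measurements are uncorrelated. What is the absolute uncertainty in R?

Each term contributes (cᵢ δxᵢ)² to (δR)²:
  (δR_1)² = 5260;  (δR_2)² = 3.80;  (δR_3)² = 906
δR = √(6170) = 78.5 Ω

78.5 Ω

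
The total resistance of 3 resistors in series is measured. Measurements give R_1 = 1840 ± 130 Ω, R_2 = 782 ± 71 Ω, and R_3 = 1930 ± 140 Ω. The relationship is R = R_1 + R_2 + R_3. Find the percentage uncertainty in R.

Sums and differences: (δR)² = Σ (cᵢ δxᵢ)².
  (δR_1)² = 16900;  (δR_2)² = 5040;  (δR_3)² = 19600
δR = √(41500) = 204 Ω
R = 4550 Ω, so δR/R = 204/4550 = 0.0448.

4.48%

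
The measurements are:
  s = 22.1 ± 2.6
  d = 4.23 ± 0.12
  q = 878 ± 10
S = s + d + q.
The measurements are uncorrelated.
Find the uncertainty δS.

10.3

Each term contributes (cᵢ δxᵢ)² to (δS)²:
  (δs)² = 6.76;  (δd)² = 0.0144;  (δq)² = 100
δS = √(107) = 10.3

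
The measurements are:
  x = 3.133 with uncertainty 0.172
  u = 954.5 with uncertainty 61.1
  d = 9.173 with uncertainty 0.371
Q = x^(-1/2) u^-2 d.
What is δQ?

7.8e-07

Relative error in a monomial: (δQ/Q)² = Σ (nᵢ · δxᵢ/xᵢ)².
  (−½·δx/x)² = (-0.5×0.0549)² = 0.000753;  (-2·δu/u)² = (-2×0.0640)² = 0.0164;  (1·δd/d)² = (1×0.0404)² = 0.00164
δQ/Q = √(0.0188) = 0.137
Q = 5.688e-06, so δQ = 0.137 × 5.688e-06 = 7.8e-07.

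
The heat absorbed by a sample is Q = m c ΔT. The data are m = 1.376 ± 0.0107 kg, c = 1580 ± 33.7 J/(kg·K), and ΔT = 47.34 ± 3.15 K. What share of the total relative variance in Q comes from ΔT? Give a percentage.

89.6%

(δQ/Q)² = (1·δm/m)² + (1·δc/c)² + (1·δΔT/ΔT)²
  m term: (1×0.00778)² = 6.05e-05
  c term: (1×0.0213)² = 0.000455
  ΔT term: (1×0.0665)² = 0.00443
Total = 0.00494. Share from ΔT = 0.00443/0.00494 = 0.896.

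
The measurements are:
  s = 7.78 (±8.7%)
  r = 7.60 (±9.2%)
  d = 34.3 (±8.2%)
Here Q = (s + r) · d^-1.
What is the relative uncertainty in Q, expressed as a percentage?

10.4%

Let u = s + r = 15.4. δu = √(δs² + δr²) = √(0.458 + 0.489) = 0.973, so δu/u = 0.0633.
Q is then a monomial in u, d:
δQ/Q = √((δu/u)² + (-1·δd/d)²) = √(0.00400 + 0.00672) = 0.104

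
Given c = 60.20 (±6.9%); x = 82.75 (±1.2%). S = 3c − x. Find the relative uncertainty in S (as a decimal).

For a sum/difference, combine absolute errors in quadrature:
  (3·δc)² = 155;  (δx)² = 0.986
δS = √(156) = 12.5
S = 97.85, so δS/S = 12.5/97.85 = 0.128.

0.128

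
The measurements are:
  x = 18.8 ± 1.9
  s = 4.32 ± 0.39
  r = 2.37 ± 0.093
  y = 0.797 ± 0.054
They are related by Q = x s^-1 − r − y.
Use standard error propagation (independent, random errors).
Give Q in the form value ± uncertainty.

Let p = x·s^-1 = 4.35. δp/p = √((1·δx/x)² + (-1·δs/s)²) = √(0.0102 + 0.00815) = 0.136, so δp = 0.590.
Q = p − r − y: δQ = √(δp² + δr² + δy²) = √(0.348 + 0.00865 + 0.00292) = 0.599
Q = 1.18.

1.18 ± 0.599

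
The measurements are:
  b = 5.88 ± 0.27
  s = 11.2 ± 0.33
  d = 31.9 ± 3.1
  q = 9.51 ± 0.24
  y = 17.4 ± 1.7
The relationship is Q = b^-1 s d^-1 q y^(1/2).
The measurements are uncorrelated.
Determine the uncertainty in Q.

0.294

Each factor contributes (exponent × relative error)² to (δQ/Q)²:
  (-1·δb/b)² = (-1×0.0459)² = 0.00211;  (1·δs/s)² = (1×0.0295)² = 0.000868;  (-1·δd/d)² = (-1×0.0972)² = 0.00944;  (1·δq/q)² = (1×0.0252)² = 0.000637;  (½·δy/y)² = (0.5×0.0977)² = 0.00239
δQ/Q = √(0.0154) = 0.124
Q = 2.37, so δQ = 0.124 × 2.37 = 0.294.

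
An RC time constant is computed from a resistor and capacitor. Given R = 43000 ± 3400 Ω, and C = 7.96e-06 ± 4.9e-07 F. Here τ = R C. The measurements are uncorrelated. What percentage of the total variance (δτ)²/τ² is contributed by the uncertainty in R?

62.3%

(δτ/τ)² = (1·δR/R)² + (1·δC/C)²
  R term: (1×0.0791)² = 0.00625
  C term: (1×0.0616)² = 0.00379
Total = 0.0100. Share from R = 0.00625/0.0100 = 0.623.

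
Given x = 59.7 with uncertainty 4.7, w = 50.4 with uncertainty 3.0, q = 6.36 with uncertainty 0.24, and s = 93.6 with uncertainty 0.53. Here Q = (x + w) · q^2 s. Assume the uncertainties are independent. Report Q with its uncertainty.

Let u = x + w = 110. δu = √(δx² + δw²) = √(22.1 + 9.00) = 5.58, so δu/u = 0.0506.
Q is then a monomial in u, q, s:
δQ/Q = √((δu/u)² + (2·δq/q)² + (1·δs/s)²) = √(0.00256 + 0.00570 + 3.21e-05) = 0.0911
Q = 4.17e+05, so δQ = 0.0911 × 4.17e+05 = 38000.

(4.17 ± 0.380) × 10^5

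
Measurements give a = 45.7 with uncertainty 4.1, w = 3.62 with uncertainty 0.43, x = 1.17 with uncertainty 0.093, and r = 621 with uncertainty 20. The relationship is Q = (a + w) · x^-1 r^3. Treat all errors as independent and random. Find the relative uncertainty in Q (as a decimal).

Let u = a + w = 49.3. δu = √(δa² + δw²) = √(16.8 + 0.185) = 4.12, so δu/u = 0.0836.
Q is then a monomial in u, x, r:
δQ/Q = √((δu/u)² + (-1·δx/x)² + (3·δr/r)²) = √(0.00699 + 0.00632 + 0.00934) = 0.150

0.150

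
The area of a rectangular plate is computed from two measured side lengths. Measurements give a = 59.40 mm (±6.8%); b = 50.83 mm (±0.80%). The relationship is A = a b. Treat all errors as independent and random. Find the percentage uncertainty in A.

Products/powers → add relative errors in quadrature, weighted by exponent:
  (1·δa/a)² = (1×0.0680)² = 0.00462;  (1·δb/b)² = (1×0.00800)² = 6.4e-05
δA/A = √(0.00469) = 0.0685

6.85%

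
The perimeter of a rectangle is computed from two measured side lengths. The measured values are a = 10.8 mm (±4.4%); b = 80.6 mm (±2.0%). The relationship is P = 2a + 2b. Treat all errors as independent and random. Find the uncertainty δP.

Sums and differences: (δP)² = Σ (cᵢ δxᵢ)².
  (2·δa)² = 0.903;  (2·δb)² = 10.4
δP = √(11.3) = 3.36 mm

3.36 mm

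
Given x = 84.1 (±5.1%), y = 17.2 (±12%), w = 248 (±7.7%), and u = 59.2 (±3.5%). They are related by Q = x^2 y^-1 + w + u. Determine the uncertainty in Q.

67.6

Let p = x^2·y^-1 = 411. δp/p = √((2·δx/x)² + (-1·δy/y)²) = √(0.0104 + 0.0144) = 0.157, so δp = 64.8.
Q = p + w + u: δQ = √(δp² + δw² + δu²) = √(4190 + 365 + 4.29) = 67.6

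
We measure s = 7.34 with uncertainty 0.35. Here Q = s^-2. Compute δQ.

0.00177

Q ∝ s^-2, so δQ/Q = |-2| · δs/s = 2 × 0.0477 = 0.0954.
Q = 0.0186, so δQ = 0.0954 × 0.0186 = 0.00177.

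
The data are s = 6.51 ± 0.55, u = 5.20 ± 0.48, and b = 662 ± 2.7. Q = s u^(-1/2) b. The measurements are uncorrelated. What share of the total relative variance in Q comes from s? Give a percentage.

(δQ/Q)² = (1·δs/s)² + (−½·δu/u)² + (1·δb/b)²
  s term: (1×0.0845)² = 0.00714
  u term: (-0.5×0.0923)² = 0.00213
  b term: (1×0.00408)² = 1.66e-05
Total = 0.00928. Share from s = 0.00714/0.00928 = 0.769.

76.9%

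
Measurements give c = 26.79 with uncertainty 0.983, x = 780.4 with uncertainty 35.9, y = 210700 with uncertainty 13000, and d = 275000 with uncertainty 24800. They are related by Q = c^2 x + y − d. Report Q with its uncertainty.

Let p = c^2·x = 560100. δp/p = √((2·δc/c)² + (1·δx/x)²) = √(0.00539 + 0.00212) = 0.0866, so δp = 48500.
Q = p + y − d: δQ = √(δp² + δy² + δd²) = √(2.35e+09 + 1.69e+08 + 6.15e+08) = 56000
Q = 495800.

495800 ± 56000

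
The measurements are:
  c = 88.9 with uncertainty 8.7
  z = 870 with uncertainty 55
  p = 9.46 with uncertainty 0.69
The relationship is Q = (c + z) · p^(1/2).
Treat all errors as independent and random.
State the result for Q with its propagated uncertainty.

Let u = c + z = 959. δu = √(δc² + δz²) = √(75.7 + 3020) = 55.7, so δu/u = 0.0581.
Q is then a monomial in u, p:
δQ/Q = √((δu/u)² + (½·δp/p)²) = √(0.00337 + 0.00133) = 0.0686
Q = 2950, so δQ = 0.0686 × 2950 = 202.

2950 ± 202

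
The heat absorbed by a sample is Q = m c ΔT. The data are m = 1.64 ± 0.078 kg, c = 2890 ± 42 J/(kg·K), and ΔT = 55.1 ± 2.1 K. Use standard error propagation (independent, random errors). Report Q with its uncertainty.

(2.61 ± 0.164) × 10^5 J

Since Q is a product/quotient, work with relative uncertainties:
  (1·δm/m)² = (1×0.0476)² = 0.00226;  (1·δc/c)² = (1×0.0145)² = 0.000211;  (1·δΔT/ΔT)² = (1×0.0381)² = 0.00145
δQ/Q = √(0.00393) = 0.0627
Q = 2.61e+05 J, so δQ = 0.0627 × 2.61e+05 = 16400 J.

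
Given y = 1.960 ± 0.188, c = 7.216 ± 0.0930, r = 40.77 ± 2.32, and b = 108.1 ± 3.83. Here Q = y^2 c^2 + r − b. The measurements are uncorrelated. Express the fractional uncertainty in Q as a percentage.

29.4%

Let p = y^2·c^2 = 200.0. δp/p = √((2·δy/y)² + (2·δc/c)²) = √(0.0368 + 0.000664) = 0.194, so δp = 38.7.
Q = p + r − b: δQ = √(δp² + δr² + δb²) = √(1500 + 5.38 + 14.7) = 39.0
Q = 132.7, so δQ/Q = 39.0/132.7 = 0.294.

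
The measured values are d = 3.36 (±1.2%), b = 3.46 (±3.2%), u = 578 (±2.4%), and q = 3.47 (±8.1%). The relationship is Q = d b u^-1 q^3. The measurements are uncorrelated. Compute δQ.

For a monomial Q ∝ d, b, u^-1, q^3, fractional errors add in quadrature:
  (1·δd/d)² = (1×0.0120)² = 0.000144;  (1·δb/b)² = (1×0.0320)² = 0.00102;  (-1·δu/u)² = (-1×0.0240)² = 0.000576;  (3·δq/q)² = (3×0.0810)² = 0.0590
δQ/Q = √(0.0608) = 0.247
Q = 0.840, so δQ = 0.247 × 0.840 = 0.207.

0.207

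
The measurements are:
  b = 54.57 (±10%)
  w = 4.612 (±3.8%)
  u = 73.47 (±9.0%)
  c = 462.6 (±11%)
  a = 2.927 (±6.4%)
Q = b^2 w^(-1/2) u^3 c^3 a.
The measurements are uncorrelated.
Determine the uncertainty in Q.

7.58e+16

Relative error in a monomial: (δQ/Q)² = Σ (nᵢ · δxᵢ/xᵢ)².
  (2·δb/b)² = (2×0.100)² = 0.0400;  (−½·δw/w)² = (-0.5×0.0380)² = 0.000361;  (3·δu/u)² = (3×0.0900)² = 0.0729;  (3·δc/c)² = (3×0.110)² = 0.109;  (1·δa/a)² = (1×0.0640)² = 0.00410
δQ/Q = √(0.226) = 0.476
Q = 1.593e+17, so δQ = 0.476 × 1.593e+17 = 7.58e+16.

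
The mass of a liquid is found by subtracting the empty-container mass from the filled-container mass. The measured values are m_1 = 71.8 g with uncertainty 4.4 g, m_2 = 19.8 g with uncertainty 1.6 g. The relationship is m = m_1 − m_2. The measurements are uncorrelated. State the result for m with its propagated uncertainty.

m is a linear combination, so absolute uncertainties add in quadrature:
  (δm_1)² = 19.4;  (δm_2)² = 2.56
δm = √(21.9) = 4.68 g
m = 52.0 g.

52.0 ± 4.68 g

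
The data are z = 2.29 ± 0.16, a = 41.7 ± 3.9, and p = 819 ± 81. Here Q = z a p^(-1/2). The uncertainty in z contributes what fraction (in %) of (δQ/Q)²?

(δQ/Q)² = (1·δz/z)² + (1·δa/a)² + (−½·δp/p)²
  z term: (1×0.0699)² = 0.00488
  a term: (1×0.0935)² = 0.00875
  p term: (-0.5×0.0989)² = 0.00245
Total = 0.0161. Share from z = 0.00488/0.0161 = 0.304.

30.4%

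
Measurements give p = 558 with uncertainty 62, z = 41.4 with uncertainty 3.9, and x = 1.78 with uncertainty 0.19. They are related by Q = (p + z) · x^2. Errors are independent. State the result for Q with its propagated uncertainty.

Let u = p + z = 599. δu = √(δp² + δz²) = √(3840 + 15.2) = 62.1, so δu/u = 0.104.
Q is then a monomial in u, x:
δQ/Q = √((δu/u)² + (2·δx/x)²) = √(0.0107 + 0.0456) = 0.237
Q = 1900, so δQ = 0.237 × 1900 = 451.

1900 ± 451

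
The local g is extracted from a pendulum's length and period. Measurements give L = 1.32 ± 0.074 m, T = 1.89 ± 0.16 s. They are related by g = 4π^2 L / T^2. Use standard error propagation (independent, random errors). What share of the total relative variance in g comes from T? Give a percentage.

(δg/g)² = (1·δL/L)² + (-2·δT/T)²
  L term: (1×0.0561)² = 0.00314
  T term: (-2×0.0847)² = 0.0287
Total = 0.0318. Share from T = 0.0287/0.0318 = 0.901.

90.1%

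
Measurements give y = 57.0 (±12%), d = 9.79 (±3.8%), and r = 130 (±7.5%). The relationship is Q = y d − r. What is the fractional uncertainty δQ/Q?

Let p = y·d = 558. δp/p = √((1·δy/y)² + (1·δd/d)²) = √(0.0144 + 0.00144) = 0.126, so δp = 70.2.
Q = p − r: δQ = √(δp² + δr²) = √(4930 + 95.1) = 70.9
Q = 428, so δQ/Q = 70.9/428 = 0.166.

0.166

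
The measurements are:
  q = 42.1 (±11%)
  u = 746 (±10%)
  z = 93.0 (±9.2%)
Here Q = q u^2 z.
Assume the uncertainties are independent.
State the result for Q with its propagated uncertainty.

(2.18 ± 0.536) × 10^9

Each factor contributes (exponent × relative error)² to (δQ/Q)²:
  (1·δq/q)² = (1×0.110)² = 0.0121;  (2·δu/u)² = (2×0.100)² = 0.0400;  (1·δz/z)² = (1×0.0920)² = 0.00846
δQ/Q = √(0.0606) = 0.246
Q = 2.18e+09, so δQ = 0.246 × 2.18e+09 = 5.36e+08.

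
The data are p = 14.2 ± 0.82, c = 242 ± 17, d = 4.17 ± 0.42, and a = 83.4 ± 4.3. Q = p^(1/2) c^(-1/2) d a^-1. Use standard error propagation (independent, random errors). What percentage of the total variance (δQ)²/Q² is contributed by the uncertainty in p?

(δQ/Q)² = (½·δp/p)² + (−½·δc/c)² + (1·δd/d)² + (-1·δa/a)²
  p term: (0.5×0.0577)² = 0.000834
  c term: (-0.5×0.0702)² = 0.00123
  d term: (1×0.101)² = 0.0101
  a term: (-1×0.0516)² = 0.00266
Total = 0.0149. Share from p = 0.000834/0.0149 = 0.0561.

5.61%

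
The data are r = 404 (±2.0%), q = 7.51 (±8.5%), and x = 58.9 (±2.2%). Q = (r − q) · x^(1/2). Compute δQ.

Let u = r − q = 396. δu = √(δr² + δq²) = √(65.3 + 0.407) = 8.11, so δu/u = 0.0204.
Q is then a monomial in u, x:
δQ/Q = √((δu/u)² + (½·δx/x)²) = √(0.000418 + 0.000121) = 0.0232
Q = 3040, so δQ = 0.0232 × 3040 = 70.6.

70.6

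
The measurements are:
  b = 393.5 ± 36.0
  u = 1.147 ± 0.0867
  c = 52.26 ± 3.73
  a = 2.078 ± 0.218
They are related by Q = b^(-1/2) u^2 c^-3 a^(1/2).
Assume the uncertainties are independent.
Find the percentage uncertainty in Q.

27.1%

Products/powers → add relative errors in quadrature, weighted by exponent:
  (−½·δb/b)² = (-0.5×0.0915)² = 0.00209;  (2·δu/u)² = (2×0.0756)² = 0.0229;  (-3·δc/c)² = (-3×0.0714)² = 0.0458;  (½·δa/a)² = (0.5×0.105)² = 0.00275
δQ/Q = √(0.0735) = 0.271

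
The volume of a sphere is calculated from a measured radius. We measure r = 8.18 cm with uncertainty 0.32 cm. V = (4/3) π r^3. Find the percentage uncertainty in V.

For a monomial V ∝ r^3, fractional errors add in quadrature:
  (3·δr/r)² = (3×0.0391)² = 0.0138
δV/V = √(0.0138) = 0.117

11.7%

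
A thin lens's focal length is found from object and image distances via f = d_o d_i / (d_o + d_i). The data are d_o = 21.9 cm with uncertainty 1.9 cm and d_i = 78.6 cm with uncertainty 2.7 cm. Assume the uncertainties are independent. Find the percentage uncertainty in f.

6.83%

∂f/∂d_o = (d_i/(d_o+d_i))² = 0.612;  ∂f/∂d_i = (d_o/(d_o+d_i))² = 0.0475
δf = √((∂f/∂d_o · δd_o)² + (∂f/∂d_i · δd_i)²) = √(1.35 + 0.0164) = 1.17 cm
f = 17.1 cm, so δf/f = 1.17/17.1 = 0.0683.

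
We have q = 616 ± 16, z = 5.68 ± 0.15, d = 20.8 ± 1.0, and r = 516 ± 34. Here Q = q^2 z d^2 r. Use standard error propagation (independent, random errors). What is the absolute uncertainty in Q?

Products/powers → add relative errors in quadrature, weighted by exponent:
  (2·δq/q)² = (2×0.0260)² = 0.00270;  (1·δz/z)² = (1×0.0264)² = 0.000697;  (2·δd/d)² = (2×0.0481)² = 0.00925;  (1·δr/r)² = (1×0.0659)² = 0.00434
δQ/Q = √(0.0170) = 0.130
Q = 4.81e+11, so δQ = 0.130 × 4.81e+11 = 6.27e+10.

6.27e+10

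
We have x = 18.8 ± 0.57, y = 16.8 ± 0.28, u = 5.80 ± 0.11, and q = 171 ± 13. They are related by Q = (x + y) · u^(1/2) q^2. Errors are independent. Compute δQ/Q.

0.153

Let w = x + y = 35.6. δw = √(δx² + δy²) = √(0.325 + 0.0784) = 0.635, so δw/w = 0.0178.
Q is then a monomial in w, u, q:
δQ/Q = √((δw/w)² + (½·δu/u)² + (2·δq/q)²) = √(0.000318 + 8.99e-05 + 0.0231) = 0.153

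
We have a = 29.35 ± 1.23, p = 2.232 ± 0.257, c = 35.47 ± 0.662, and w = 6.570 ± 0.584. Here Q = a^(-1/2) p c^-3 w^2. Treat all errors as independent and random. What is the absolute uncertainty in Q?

Each factor contributes (exponent × relative error)² to (δQ/Q)²:
  (−½·δa/a)² = (-0.5×0.0419)² = 0.000439;  (1·δp/p)² = (1×0.115)² = 0.0133;  (-3·δc/c)² = (-3×0.0187)² = 0.00313;  (2·δw/w)² = (2×0.0889)² = 0.0316
δQ/Q = √(0.0484) = 0.220
Q = 0.0003985, so δQ = 0.220 × 0.0003985 = 8.77e-05.

8.77e-05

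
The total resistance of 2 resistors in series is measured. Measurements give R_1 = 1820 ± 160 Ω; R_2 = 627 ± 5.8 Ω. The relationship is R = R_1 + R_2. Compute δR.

160 Ω

Each term contributes (cᵢ δxᵢ)² to (δR)²:
  (δR_1)² = 25600;  (δR_2)² = 33.6
δR = √(25600) = 160 Ω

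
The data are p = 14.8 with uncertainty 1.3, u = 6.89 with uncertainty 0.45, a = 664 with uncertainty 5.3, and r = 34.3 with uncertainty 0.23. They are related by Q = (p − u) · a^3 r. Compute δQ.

1.4e+10

Let w = p − u = 7.91. δw = √(δp² + δu²) = √(1.69 + 0.203) = 1.38, so δw/w = 0.174.
Q is then a monomial in w, a, r:
δQ/Q = √((δw/w)² + (3·δa/a)² + (1·δr/r)²) = √(0.0302 + 0.000573 + 4.5e-05) = 0.176
Q = 7.94e+10, so δQ = 0.176 × 7.94e+10 = 1.4e+10.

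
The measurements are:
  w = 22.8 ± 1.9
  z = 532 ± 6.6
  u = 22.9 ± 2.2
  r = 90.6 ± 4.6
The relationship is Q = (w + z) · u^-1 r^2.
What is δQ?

27900

Let h = w + z = 555. δh = √(δw² + δz²) = √(3.61 + 43.6) = 6.87, so δh/h = 0.0124.
Q is then a monomial in h, u, r:
δQ/Q = √((δh/h)² + (-1·δu/u)² + (2·δr/r)²) = √(0.000153 + 0.00923 + 0.0103) = 0.140
Q = 1.99e+05, so δQ = 0.140 × 1.99e+05 = 27900.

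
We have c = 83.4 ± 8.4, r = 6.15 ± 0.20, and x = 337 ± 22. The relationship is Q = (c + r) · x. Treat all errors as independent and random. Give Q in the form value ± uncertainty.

Let u = c + r = 89.6. δu = √(δc² + δr²) = √(70.6 + 0.0400) = 8.40, so δu/u = 0.0938.
Q is then a monomial in u, x:
δQ/Q = √((δu/u)² + (1·δx/x)²) = √(0.00880 + 0.00426) = 0.114
Q = 30200, so δQ = 0.114 × 30200 = 3450.

30200 ± 3450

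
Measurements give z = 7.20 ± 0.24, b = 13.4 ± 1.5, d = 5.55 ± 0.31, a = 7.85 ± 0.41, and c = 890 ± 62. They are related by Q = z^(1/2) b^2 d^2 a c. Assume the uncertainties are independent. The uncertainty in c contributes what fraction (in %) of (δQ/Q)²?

(δQ/Q)² = (½·δz/z)² + (2·δb/b)² + (2·δd/d)² + (1·δa/a)² + (1·δc/c)²
  z term: (0.5×0.0333)² = 0.000278
  b term: (2×0.112)² = 0.0501
  d term: (2×0.0559)² = 0.0125
  a term: (1×0.0522)² = 0.00273
  c term: (1×0.0697)² = 0.00485
Total = 0.0705. Share from c = 0.00485/0.0705 = 0.0689.

6.89%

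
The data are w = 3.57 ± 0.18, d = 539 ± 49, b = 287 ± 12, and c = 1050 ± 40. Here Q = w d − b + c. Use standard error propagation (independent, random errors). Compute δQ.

Let p = w·d = 1920. δp/p = √((1·δw/w)² + (1·δd/d)²) = √(0.00254 + 0.00826) = 0.104, so δp = 200.
Q = p − b + c: δQ = √(δp² + δb² + δc²) = √(40000 + 144 + 1600) = 204

204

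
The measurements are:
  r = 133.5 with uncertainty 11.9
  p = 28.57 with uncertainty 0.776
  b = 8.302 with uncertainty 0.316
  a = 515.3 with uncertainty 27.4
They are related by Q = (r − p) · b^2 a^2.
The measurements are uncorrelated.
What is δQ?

3.33e+08

Let u = r − p = 104.9. δu = √(δr² + δp²) = √(142 + 0.602) = 11.9, so δu/u = 0.114.
Q is then a monomial in u, b, a:
δQ/Q = √((δu/u)² + (2·δb/b)² + (2·δa/a)²) = √(0.0129 + 0.00580 + 0.0113) = 0.173
Q = 1.92e+09, so δQ = 0.173 × 1.92e+09 = 3.33e+08.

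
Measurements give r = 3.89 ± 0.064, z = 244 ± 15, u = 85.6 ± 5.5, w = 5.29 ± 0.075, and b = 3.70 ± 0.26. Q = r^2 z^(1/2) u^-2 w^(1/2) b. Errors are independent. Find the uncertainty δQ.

0.0421

Each factor contributes (exponent × relative error)² to (δQ/Q)²:
  (2·δr/r)² = (2×0.0165)² = 0.00108;  (½·δz/z)² = (0.5×0.0615)² = 0.000945;  (-2·δu/u)² = (-2×0.0643)² = 0.0165;  (½·δw/w)² = (0.5×0.0142)² = 5.03e-05;  (1·δb/b)² = (1×0.0703)² = 0.00494
δQ/Q = √(0.0235) = 0.153
Q = 0.275, so δQ = 0.153 × 0.275 = 0.0421.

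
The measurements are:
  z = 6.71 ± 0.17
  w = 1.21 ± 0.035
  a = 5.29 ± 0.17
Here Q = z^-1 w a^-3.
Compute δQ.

0.000126

Since Q is a product/quotient, work with relative uncertainties:
  (-1·δz/z)² = (-1×0.0253)² = 0.000642;  (1·δw/w)² = (1×0.0289)² = 0.000837;  (-3·δa/a)² = (-3×0.0321)² = 0.00929
δQ/Q = √(0.0108) = 0.104
Q = 0.00122, so δQ = 0.104 × 0.00122 = 0.000126.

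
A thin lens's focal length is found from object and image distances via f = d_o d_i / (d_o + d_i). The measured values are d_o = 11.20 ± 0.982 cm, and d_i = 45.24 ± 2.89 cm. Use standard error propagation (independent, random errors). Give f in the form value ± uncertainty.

8.977 ± 0.641 cm

∂f/∂d_o = (d_i/(d_o+d_i))² = 0.642;  ∂f/∂d_i = (d_o/(d_o+d_i))² = 0.0394
δf = √((∂f/∂d_o · δd_o)² + (∂f/∂d_i · δd_i)²) = √(0.398 + 0.0130) = 0.641 cm
f = 8.977 cm.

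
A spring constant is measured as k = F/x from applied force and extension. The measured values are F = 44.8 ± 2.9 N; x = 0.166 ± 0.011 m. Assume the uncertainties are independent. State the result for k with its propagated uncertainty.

270 ± 25.0 N/m

Each factor contributes (exponent × relative error)² to (δk/k)²:
  (1·δF/F)² = (1×0.0647)² = 0.00419;  (-1·δx/x)² = (-1×0.0663)² = 0.00439
δk/k = √(0.00858) = 0.0926
k = 270 N/m, so δk = 0.0926 × 270 = 25.0 N/m.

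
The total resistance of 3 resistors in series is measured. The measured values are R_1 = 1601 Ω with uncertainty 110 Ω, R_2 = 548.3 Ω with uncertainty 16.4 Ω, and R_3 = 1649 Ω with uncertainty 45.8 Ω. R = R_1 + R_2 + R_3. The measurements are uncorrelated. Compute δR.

For a sum/difference, combine absolute errors in quadrature:
  (δR_1)² = 12100;  (δR_2)² = 269;  (δR_3)² = 2100
δR = √(14500) = 120 Ω

120 Ω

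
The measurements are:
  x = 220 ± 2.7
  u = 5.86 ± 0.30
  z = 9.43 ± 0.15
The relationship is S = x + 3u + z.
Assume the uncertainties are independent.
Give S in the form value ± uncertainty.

247 ± 2.85

S is a linear combination, so absolute uncertainties add in quadrature:
  (δx)² = 7.29;  (3·δu)² = 0.810;  (δz)² = 0.0225
δS = √(8.12) = 2.85
S = 247.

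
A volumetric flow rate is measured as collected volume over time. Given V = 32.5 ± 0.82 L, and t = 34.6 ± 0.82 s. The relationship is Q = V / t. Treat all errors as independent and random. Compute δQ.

For a monomial Q ∝ V, t^-1, fractional errors add in quadrature:
  (1·δV/V)² = (1×0.0252)² = 0.000637;  (-1·δt/t)² = (-1×0.0237)² = 0.000562
δQ/Q = √(0.00120) = 0.0346
Q = 0.939 L/s, so δQ = 0.0346 × 0.939 = 0.0325 L/s.

0.0325 L/s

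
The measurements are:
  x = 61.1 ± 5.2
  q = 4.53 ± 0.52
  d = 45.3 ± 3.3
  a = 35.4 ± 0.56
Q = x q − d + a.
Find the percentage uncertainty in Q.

Let p = x·q = 277. δp/p = √((1·δx/x)² + (1·δq/q)²) = √(0.00724 + 0.0132) = 0.143, so δp = 39.6.
Q = p − d + a: δQ = √(δp² + δd² + δa²) = √(1560 + 10.9 + 0.314) = 39.7
Q = 267, so δQ/Q = 39.7/267 = 0.149.

14.9%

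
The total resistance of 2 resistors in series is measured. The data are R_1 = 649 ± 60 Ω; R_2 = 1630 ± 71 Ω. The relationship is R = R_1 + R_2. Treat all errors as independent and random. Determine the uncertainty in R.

93.0 Ω

Absolute uncertainties add in quadrature for a linear combination:
  (δR_1)² = 3600;  (δR_2)² = 5040
δR = √(8640) = 93.0 Ω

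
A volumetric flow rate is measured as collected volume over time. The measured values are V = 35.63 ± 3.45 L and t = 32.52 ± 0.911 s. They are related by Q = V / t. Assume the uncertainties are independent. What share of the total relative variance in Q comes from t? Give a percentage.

7.72%

(δQ/Q)² = (1·δV/V)² + (-1·δt/t)²
  V term: (1×0.0968)² = 0.00938
  t term: (-1×0.0280)² = 0.000785
Total = 0.0102. Share from t = 0.000785/0.0102 = 0.0772.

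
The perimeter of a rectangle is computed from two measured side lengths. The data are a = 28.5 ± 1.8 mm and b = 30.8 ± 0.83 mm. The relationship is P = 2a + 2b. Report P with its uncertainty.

P is a linear combination, so absolute uncertainties add in quadrature:
  (2·δa)² = 13.0;  (2·δb)² = 2.76
δP = √(15.7) = 3.96 mm
P = 119 mm.

119 ± 3.96 mm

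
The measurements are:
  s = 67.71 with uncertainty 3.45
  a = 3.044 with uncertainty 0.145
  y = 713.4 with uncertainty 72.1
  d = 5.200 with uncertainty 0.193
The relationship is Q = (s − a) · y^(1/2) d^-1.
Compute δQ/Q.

0.0824

Let u = s − a = 64.67. δu = √(δs² + δa²) = √(11.9 + 0.0210) = 3.45, so δu/u = 0.0534.
Q is then a monomial in u, y, d:
δQ/Q = √((δu/u)² + (½·δy/y)² + (-1·δd/d)²) = √(0.00285 + 0.00255 + 0.00138) = 0.0824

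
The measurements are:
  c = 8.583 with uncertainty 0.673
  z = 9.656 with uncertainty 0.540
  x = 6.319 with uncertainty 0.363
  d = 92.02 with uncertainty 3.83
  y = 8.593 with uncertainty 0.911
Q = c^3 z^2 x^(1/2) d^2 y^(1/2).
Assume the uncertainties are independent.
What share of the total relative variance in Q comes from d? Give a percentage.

8.84%

(δQ/Q)² = (3·δc/c)² + (2·δz/z)² + (½·δx/x)² + (2·δd/d)² + (½·δy/y)²
  c term: (3×0.0784)² = 0.0553
  z term: (2×0.0559)² = 0.0125
  x term: (0.5×0.0574)² = 0.000825
  d term: (2×0.0416)² = 0.00693
  y term: (0.5×0.106)² = 0.00281
Total = 0.0784. Share from d = 0.00693/0.0784 = 0.0884.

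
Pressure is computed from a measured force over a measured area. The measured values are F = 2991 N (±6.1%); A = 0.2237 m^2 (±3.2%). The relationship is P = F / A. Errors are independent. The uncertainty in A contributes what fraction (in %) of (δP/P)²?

21.6%

(δP/P)² = (1·δF/F)² + (-1·δA/A)²
  F term: (1×0.0610)² = 0.00372
  A term: (-1×0.0320)² = 0.00102
Total = 0.00475. Share from A = 0.00102/0.00475 = 0.216.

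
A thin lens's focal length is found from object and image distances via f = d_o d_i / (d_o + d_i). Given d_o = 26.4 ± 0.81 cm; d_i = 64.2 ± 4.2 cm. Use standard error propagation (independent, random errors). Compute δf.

0.541 cm

∂f/∂d_o = (d_i/(d_o+d_i))² = 0.502;  ∂f/∂d_i = (d_o/(d_o+d_i))² = 0.0849
δf = √((∂f/∂d_o · δd_o)² + (∂f/∂d_i · δd_i)²) = √(0.165 + 0.127) = 0.541 cm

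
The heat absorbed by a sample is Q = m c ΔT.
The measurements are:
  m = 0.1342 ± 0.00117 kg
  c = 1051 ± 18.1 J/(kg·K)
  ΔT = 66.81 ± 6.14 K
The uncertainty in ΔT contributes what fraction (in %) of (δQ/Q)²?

(δQ/Q)² = (1·δm/m)² + (1·δc/c)² + (1·δΔT/ΔT)²
  m term: (1×0.00872)² = 7.6e-05
  c term: (1×0.0172)² = 0.000297
  ΔT term: (1×0.0919)² = 0.00845
Total = 0.00882. Share from ΔT = 0.00845/0.00882 = 0.958.

95.8%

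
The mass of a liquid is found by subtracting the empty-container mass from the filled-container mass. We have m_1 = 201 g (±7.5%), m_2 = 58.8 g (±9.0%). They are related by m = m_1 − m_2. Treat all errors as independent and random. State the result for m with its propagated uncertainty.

142 ± 16.0 g

Sums and differences: (δm)² = Σ (cᵢ δxᵢ)².
  (δm_1)² = 227;  (δm_2)² = 28.0
δm = √(255) = 16.0 g
m = 142 g.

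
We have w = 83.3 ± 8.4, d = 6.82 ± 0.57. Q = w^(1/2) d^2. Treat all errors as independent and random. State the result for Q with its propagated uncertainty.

425 ± 74.1

Each factor contributes (exponent × relative error)² to (δQ/Q)²:
  (½·δw/w)² = (0.5×0.101)² = 0.00254;  (2·δd/d)² = (2×0.0836)² = 0.0279
δQ/Q = √(0.0305) = 0.175
Q = 425, so δQ = 0.175 × 425 = 74.1.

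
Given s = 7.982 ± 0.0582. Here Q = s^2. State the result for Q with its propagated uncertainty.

63.71 ± 0.929

Q ∝ s^2, so δQ/Q = |2| · δs/s = 2 × 0.00729 = 0.0146.
Q = 63.71, so δQ = 0.0146 × 63.71 = 0.929.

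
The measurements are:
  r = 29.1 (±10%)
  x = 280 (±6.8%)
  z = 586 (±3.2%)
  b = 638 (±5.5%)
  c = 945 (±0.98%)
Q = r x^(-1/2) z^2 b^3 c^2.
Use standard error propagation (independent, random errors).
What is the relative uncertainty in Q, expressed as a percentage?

20.7%

Q is a product of powers, so relative uncertainties combine in quadrature:
  (1·δr/r)² = (1×0.100)² = 0.0100;  (−½·δx/x)² = (-0.5×0.0680)² = 0.00116;  (2·δz/z)² = (2×0.0320)² = 0.00410;  (3·δb/b)² = (3×0.0550)² = 0.0272;  (2·δc/c)² = (2×0.00980)² = 0.000384
δQ/Q = √(0.0429) = 0.207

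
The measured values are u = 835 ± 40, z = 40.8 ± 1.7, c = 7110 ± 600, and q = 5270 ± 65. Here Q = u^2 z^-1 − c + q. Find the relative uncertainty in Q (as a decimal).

Let p = u^2·z^-1 = 17100. δp/p = √((2·δu/u)² + (-1·δz/z)²) = √(0.00918 + 0.00174) = 0.104, so δp = 1790.
Q = p − c + q: δQ = √(δp² + δc² + δq²) = √(3.19e+06 + 3.6e+05 + 4220) = 1880
Q = 15200, so δQ/Q = 1880/15200 = 0.124.

0.124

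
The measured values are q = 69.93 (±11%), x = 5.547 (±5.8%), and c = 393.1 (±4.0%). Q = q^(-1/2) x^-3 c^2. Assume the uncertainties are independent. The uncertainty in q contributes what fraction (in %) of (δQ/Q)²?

7.62%

(δQ/Q)² = (−½·δq/q)² + (-3·δx/x)² + (2·δc/c)²
  q term: (-0.5×0.110)² = 0.00302
  x term: (-3×0.0580)² = 0.0303
  c term: (2×0.0400)² = 0.00640
Total = 0.0397. Share from q = 0.00302/0.0397 = 0.0762.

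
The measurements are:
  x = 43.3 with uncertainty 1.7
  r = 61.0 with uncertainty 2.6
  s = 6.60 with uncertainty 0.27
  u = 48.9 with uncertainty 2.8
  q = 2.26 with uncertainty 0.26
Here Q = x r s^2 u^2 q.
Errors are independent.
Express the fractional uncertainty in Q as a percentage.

Relative error in a monomial: (δQ/Q)² = Σ (nᵢ · δxᵢ/xᵢ)².
  (1·δx/x)² = (1×0.0393)² = 0.00154;  (1·δr/r)² = (1×0.0426)² = 0.00182;  (2·δs/s)² = (2×0.0409)² = 0.00669;  (2·δu/u)² = (2×0.0573)² = 0.0131;  (1·δq/q)² = (1×0.115)² = 0.0132
δQ/Q = √(0.0364) = 0.191

19.1%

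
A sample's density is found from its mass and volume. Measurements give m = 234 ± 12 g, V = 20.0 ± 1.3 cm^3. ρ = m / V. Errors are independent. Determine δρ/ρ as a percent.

8.28%

Since ρ is a product/quotient, work with relative uncertainties:
  (1·δm/m)² = (1×0.0513)² = 0.00263;  (-1·δV/V)² = (-1×0.0650)² = 0.00423
δρ/ρ = √(0.00685) = 0.0828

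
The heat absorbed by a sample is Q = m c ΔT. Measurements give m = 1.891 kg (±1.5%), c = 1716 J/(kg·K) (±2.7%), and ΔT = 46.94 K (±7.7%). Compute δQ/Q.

Relative error in a monomial: (δQ/Q)² = Σ (nᵢ · δxᵢ/xᵢ)².
  (1·δm/m)² = (1×0.0150)² = 0.000225;  (1·δc/c)² = (1×0.0270)² = 0.000729;  (1·δΔT/ΔT)² = (1×0.0770)² = 0.00593
δQ/Q = √(0.00688) = 0.0830

0.0830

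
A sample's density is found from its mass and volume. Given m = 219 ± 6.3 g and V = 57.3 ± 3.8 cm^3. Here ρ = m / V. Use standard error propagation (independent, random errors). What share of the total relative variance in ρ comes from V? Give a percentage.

(δρ/ρ)² = (1·δm/m)² + (-1·δV/V)²
  m term: (1×0.0288)² = 0.000828
  V term: (-1×0.0663)² = 0.00440
Total = 0.00523. Share from V = 0.00440/0.00523 = 0.842.

84.2%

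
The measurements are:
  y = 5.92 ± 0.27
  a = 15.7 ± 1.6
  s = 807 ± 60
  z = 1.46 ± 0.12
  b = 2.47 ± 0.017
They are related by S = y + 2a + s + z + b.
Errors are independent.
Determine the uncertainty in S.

Each term contributes (cᵢ δxᵢ)² to (δS)²:
  (δy)² = 0.0729;  (2·δa)² = 10.2;  (δs)² = 3600;  (δz)² = 0.0144;  (δb)² = 0.000289
δS = √(3610) = 60.1

60.1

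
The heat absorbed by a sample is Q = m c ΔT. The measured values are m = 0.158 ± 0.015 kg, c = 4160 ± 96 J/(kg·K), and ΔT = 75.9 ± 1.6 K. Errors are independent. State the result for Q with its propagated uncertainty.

49900 ± 4990 J

For a monomial Q ∝ m, c, ΔT, fractional errors add in quadrature:
  (1·δm/m)² = (1×0.0949)² = 0.00901;  (1·δc/c)² = (1×0.0231)² = 0.000533;  (1·δΔT/ΔT)² = (1×0.0211)² = 0.000444
δQ/Q = √(0.00999) = 0.0999
Q = 49900 J, so δQ = 0.0999 × 49900 = 4990 J.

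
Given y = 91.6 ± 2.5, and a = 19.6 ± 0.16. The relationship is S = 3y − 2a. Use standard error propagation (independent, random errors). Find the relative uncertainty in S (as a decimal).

Sums and differences: (δS)² = Σ (cᵢ δxᵢ)².
  (3·δy)² = 56.2;  (2·δa)² = 0.102
δS = √(56.4) = 7.51
S = 236, so δS/S = 7.51/236 = 0.0319.

0.0319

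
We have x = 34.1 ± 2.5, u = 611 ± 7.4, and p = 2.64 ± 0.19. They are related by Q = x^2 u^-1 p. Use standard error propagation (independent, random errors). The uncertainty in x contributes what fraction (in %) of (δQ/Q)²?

80.1%

(δQ/Q)² = (2·δx/x)² + (-1·δu/u)² + (1·δp/p)²
  x term: (2×0.0733)² = 0.0215
  u term: (-1×0.0121)² = 0.000147
  p term: (1×0.0720)² = 0.00518
Total = 0.0268. Share from x = 0.0215/0.0268 = 0.801.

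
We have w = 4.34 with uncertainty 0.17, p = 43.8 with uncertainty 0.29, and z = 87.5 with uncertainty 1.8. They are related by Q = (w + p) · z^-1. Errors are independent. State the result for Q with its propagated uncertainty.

0.550 ± 0.0120

Let u = w + p = 48.1. δu = √(δw² + δp²) = √(0.0289 + 0.0841) = 0.336, so δu/u = 0.00698.
Q is then a monomial in u, z:
δQ/Q = √((δu/u)² + (-1·δz/z)²) = √(4.88e-05 + 0.000423) = 0.0217
Q = 0.550, so δQ = 0.0217 × 0.550 = 0.0120.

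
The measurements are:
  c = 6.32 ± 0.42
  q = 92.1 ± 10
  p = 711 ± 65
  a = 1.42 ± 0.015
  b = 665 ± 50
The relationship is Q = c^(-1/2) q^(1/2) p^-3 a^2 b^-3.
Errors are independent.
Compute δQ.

2.63e-17

Each factor contributes (exponent × relative error)² to (δQ/Q)²:
  (−½·δc/c)² = (-0.5×0.0665)² = 0.00110;  (½·δq/q)² = (0.5×0.109)² = 0.00295;  (-3·δp/p)² = (-3×0.0914)² = 0.0752;  (2·δa/a)² = (2×0.0106)² = 0.000446;  (-3·δb/b)² = (-3×0.0752)² = 0.0509
δQ/Q = √(0.131) = 0.361
Q = 7.28e-17, so δQ = 0.361 × 7.28e-17 = 2.63e-17.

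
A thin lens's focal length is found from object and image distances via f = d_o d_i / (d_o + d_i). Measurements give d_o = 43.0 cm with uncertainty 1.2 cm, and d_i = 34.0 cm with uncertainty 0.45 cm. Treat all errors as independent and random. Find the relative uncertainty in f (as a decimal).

0.0144

∂f/∂d_o = (d_i/(d_o+d_i))² = 0.195;  ∂f/∂d_i = (d_o/(d_o+d_i))² = 0.312
δf = √((∂f/∂d_o · δd_o)² + (∂f/∂d_i · δd_i)²) = √(0.0547 + 0.0197) = 0.273 cm
f = 19.0 cm, so δf/f = 0.273/19.0 = 0.0144.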